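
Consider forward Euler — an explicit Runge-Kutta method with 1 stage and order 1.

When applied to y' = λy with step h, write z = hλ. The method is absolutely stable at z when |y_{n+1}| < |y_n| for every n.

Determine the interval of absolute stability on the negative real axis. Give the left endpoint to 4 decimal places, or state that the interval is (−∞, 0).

On y'=λy, z=hλ:
  order 1, 1-stage ⇒ R(z)=1+z
  (e.g. R(-0.75)=0.25000, |R|=0.25000)

Solve |R(x)|<1 on ℝ⁻.
x=-0.75: |R|=0.2500
|R(-1.74)|=0.7400 |R(-1.48)|=0.4800 |R(-1.05)|=0.0500
Bisect:
  x_lo=-2.5640 |R|=1.5640  x_hi=-0.3514 |R|=0.6486
  mid=-1.45770 |R|=0.45770 →hi
  mid=-2.01084 |R|=1.01084 →lo
  mid=-1.73427 |R|=0.73427 →hi
  mid=-1.87255 |R|=0.87255 →hi
  mid=-1.94170 |R|=0.94170 →hi
  mid=-1.97627 |R|=0.97627 →hi
  mid=-1.99355 |R|=0.99355 →hi
  mid=-2.00220 |R|=1.00220 →lo
  mid=-1.99787 |R|=0.99787 →hi
  ...
  [-2.00004,-1.99990] ⇒ x*=-2.0000
Interval (-2.0000, 0).

z∈(-2.0000,0).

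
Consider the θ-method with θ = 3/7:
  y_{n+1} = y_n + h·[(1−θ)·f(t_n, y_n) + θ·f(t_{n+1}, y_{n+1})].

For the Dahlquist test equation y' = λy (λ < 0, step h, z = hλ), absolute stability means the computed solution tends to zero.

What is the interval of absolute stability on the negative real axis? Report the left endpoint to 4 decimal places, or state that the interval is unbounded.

(-14.0000, 0).

Set f=λy, z=hλ:
  y_{n+1} = y_n + z·[4/7·y_n + 3/7·y_{n+1}] ⇒ (1 − 3/7z)y_{n+1} = (1 + 4/7z)y_n
  so R(z) = (1 + 4/7z)/(1 − 3/7z).

Need |R(x)|<1, x<0.
x=-0.47: |R|=0.6088
R=−1: 1+4/7x = −1+3/7x ⇒ -1/7x=2 ⇒ x=2/(-1/7)=-14.0000
Confirm numerically:
  x=-9.871: |R|=0.88723 <1
  x=-9.756: |R|=0.88298 <1
  x=-7.007: |R|=0.75044 <1
  x=-14.592: |R|=1.01166 >1
  x=-14.073: |R|=1.00148 >1
So |R|<1 on (-14.0000, 0).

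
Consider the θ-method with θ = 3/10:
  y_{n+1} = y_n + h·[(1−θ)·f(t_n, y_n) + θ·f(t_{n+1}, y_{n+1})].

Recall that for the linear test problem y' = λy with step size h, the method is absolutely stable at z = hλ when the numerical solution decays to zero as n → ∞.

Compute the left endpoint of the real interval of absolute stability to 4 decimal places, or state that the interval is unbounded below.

With y'=λy (z=hλ):
  y_{n+1} = y_n + z·[7/10·y_n + 3/10·y_{n+1}] ⇒ (1 − 3/10z)y_{n+1} = (1 + 7/10z)y_n
  Hence R(z) = (1 + 7/10z)/(1 − 3/10z).

Solve |R(x)|<1 on ℝ⁻.
x=-0.34: |R|=0.6915
R=−1: 1+7/10x = −1+3/10x ⇒ -2/5x=2 ⇒ x=2/(-2/5)=-5.0000
Confirm numerically:
  x=-4.491: |R|=0.91326 <1
  x=-4.055: |R|=0.82946 <1
  x=-3.979: |R|=0.81383 <1
  x=-5.372: |R|=1.05698 >1
  x=-5.100: |R|=1.01581 >1
  x=-5.098: |R|=1.01550 >1
Stable set (-5.0000, 0).

left endpoint -5.0000.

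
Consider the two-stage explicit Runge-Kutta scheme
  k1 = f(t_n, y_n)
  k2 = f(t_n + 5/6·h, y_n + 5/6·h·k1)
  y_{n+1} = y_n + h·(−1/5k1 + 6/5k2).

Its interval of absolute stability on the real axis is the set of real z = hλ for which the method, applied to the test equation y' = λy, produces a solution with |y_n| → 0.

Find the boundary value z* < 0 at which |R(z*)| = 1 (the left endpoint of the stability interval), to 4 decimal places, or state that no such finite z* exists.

z* = -1.0000.

With y'=λy (z=hλ):
  k1=λy_n ⇒ h·k1=z·y_n;  k2=λ(1+5/6z)y_n ⇒ h·k2=z(1+5/6z)y_n
  y_{n+1}/y_n = 1 − 1/5z + 6/5z(1+5/6z) = 1 + z + z²
  ⇒ R(z) = 1 + z + z².

Find x<0 with |R(x)|<1.
x=-1.57: |R|=1.8949
R=1: x+1x²=0 ⇒ x=−1=-1.0000; min R=1−1/(4·1)=0.7500>−1
Confirm numerically:
  x=-0.948: |R|=0.95070 <1
  x=-0.607: |R|=0.76145 <1
  x=-0.569: |R|=0.75476 <1
  x=-0.419: |R|=0.75656 <1
  x=-1.389: |R|=1.54032 >1
  x=-1.147: |R|=1.16861 >1
Interval (-1.0000, 0).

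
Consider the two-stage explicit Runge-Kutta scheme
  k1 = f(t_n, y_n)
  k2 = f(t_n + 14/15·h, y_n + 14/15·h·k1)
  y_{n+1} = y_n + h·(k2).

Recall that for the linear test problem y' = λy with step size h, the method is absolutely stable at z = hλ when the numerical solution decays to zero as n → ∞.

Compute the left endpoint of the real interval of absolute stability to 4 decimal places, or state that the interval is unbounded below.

left endpoint -1.0714.

Set f=λy, z=hλ:
  k1=λy_n ⇒ h·k1=z·y_n;  k2=λ(1+14/15z)y_n ⇒ h·k2=z(1+14/15z)y_n
  y_{n+1}/y_n = 1 + z(1+14/15z) = 1 + z + 14/15z²
  so R(z) = 1 + z + 14/15z².

Solve |R(x)|<1 on ℝ⁻.
x=-0.8: |R|=0.7973
R=1: x+14/15x²=0 ⇒ x=−15/14=-1.0714; min R=1−1/(4·14/15)=0.7321>−1
Confirm numerically:
  x=-0.910: |R|=0.86289 <1
  x=-0.861: |R|=0.83090 <1
  x=-0.629: |R|=0.74026 <1
  x=-0.535: |R|=0.73214 <1
  x=-1.660: |R|=1.91189 >1
  x=-1.402: |R|=1.43256 >1
  x=-1.244: |R|=1.20037 >1
Interval (-1.0714, 0).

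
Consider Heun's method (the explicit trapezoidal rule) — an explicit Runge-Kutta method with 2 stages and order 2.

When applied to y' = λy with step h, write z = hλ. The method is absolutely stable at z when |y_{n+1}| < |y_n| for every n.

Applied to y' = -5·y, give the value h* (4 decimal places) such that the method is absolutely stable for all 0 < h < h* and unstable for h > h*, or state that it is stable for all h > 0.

(-2.0000,0); λ=-5 ⇒ h* = 0.4000.

Set f=λy, z=hλ:
  order 2, 2-stage ⇒ R(z)=1+z+z^2/2
  (e.g. R(-1.71)=0.75205, |R|=0.75205)

Need |R(x)|<1, x<0.
x=-1.71: |R|=0.7520
|R(-1.92)|=0.9232 |R(-1.08)|=0.5032 |R(-0.92)|=0.5032
Bisect:
  x_lo=-2.5002 |R|=1.6254  x_hi=-0.0678 |R|=0.9345
  mid=-1.28403 |R|=0.54034 →hi
  mid=-1.89213 |R|=0.89795 →hi
  mid=-2.19618 |R|=1.21542 →lo
  mid=-2.04416 |R|=1.04513 →lo
  mid=-1.96814 |R|=0.96865 →hi
  mid=-2.00615 |R|=1.00617 →lo
  mid=-1.98715 |R|=0.98723 →hi
  mid=-1.99665 |R|=0.99665 →hi
  mid=-2.00140 |R|=1.00140 →lo
  ...
  [-2.00006,-1.99991] ⇒ x*=-2.0000
So |R|<1 on (-2.0000, 0).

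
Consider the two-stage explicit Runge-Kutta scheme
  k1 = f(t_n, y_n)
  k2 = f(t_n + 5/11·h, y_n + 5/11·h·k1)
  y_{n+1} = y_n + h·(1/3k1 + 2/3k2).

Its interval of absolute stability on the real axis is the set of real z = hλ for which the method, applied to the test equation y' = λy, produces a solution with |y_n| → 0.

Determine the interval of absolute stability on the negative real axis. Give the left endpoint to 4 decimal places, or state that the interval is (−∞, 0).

(-3.3000, 0).

On y'=λy, z=hλ:
  k1=λy_n ⇒ h·k1=z·y_n;  k2=λ(1+5/11z)y_n ⇒ h·k2=z(1+5/11z)y_n
  y_{n+1}/y_n = 1 + 1/3z + 2/3z(1+5/11z) = 1 + z + 10/33z²
  so R(z) = 1 + z + 10/33z².

Solve |R(x)|<1 on ℝ⁻.
x=-0.43: |R|=0.6260
R=1: x+10/33x²=0 ⇒ x=−33/10=-3.3000; min R=1−1/(4·10/33)=0.1750>−1
Confirm numerically:
  x=-2.987: |R|=0.71669 <1
  x=-2.762: |R|=0.54971 <1
  x=-2.562: |R|=0.42704 <1
  x=-2.054: |R|=0.22446 <1
  x=-3.781: |R|=1.55111 >1
  x=-3.587: |R|=1.31196 >1
  x=-3.361: |R|=1.06213 >1
Stable set (-3.3000, 0).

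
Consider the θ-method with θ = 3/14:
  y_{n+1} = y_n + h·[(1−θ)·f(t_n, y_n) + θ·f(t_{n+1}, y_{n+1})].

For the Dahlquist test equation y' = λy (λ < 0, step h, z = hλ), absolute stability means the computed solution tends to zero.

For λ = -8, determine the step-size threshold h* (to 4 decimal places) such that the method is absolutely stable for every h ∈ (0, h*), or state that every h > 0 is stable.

Set f=λy, z=hλ:
  y_{n+1} = y_n + z·[11/14·y_n + 3/14·y_{n+1}] ⇒ (1 − 3/14z)y_{n+1} = (1 + 11/14z)y_n
  R(z) = (1 + 11/14z)/(1 − 3/14z).

Find x<0 with |R(x)|<1.
x=-0.68: |R|=0.4065
R=−1: 1+11/14x = −1+3/14x ⇒ -4/7x=2 ⇒ x=2/(-4/7)=-3.5000
Confirm numerically:
  x=-1.820: |R|=0.30935 <1
  x=-1.641: |R|=0.21408 <1
  x=-1.529: |R|=0.15167 <1
  x=-4.056: |R|=1.16998 >1
  x=-4.038: |R|=1.16482 >1
  x=-3.847: |R|=1.10869 >1
Stable set (-3.5000, 0).

(-3.5000,0); λ=-8 ⇒ h* = (7/2)/8 = 0.4375.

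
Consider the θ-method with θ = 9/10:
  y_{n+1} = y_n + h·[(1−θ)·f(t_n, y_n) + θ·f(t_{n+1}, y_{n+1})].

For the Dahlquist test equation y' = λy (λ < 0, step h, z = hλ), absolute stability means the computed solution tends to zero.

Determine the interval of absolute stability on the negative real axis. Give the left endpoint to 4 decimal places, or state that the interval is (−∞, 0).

Set f=λy, z=hλ:
  y_{n+1} = y_n + z·[1/10·y_n + 9/10·y_{n+1}] ⇒ (1 − 9/10z)y_{n+1} = (1 + 1/10z)y_n
  so R(z) = (1 + 1/10z)/(1 − 9/10z).

Find x<0 with |R(x)|<1.
x=-1.32: |R|=0.3967
x=-2: |R|=0.2857
x=-10: |R|=0.0000
x=-100: |R|=0.0989
θ=9/10≥1/2 ⇒ |1+1/10x|<|1−9/10x| ∀x<0 ⇒ stable on all of ℝ⁻.

interval (−∞, 0).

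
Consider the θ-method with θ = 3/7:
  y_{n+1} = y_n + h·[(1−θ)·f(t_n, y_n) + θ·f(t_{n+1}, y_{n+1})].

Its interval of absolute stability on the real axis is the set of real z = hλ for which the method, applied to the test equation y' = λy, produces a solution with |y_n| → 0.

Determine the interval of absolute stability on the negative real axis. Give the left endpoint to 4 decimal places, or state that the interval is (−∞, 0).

z∈(-14.0000,0).

Test eqn y'=λy, z=hλ:
  y_{n+1} = y_n + z·[4/7·y_n + 3/7·y_{n+1}] ⇒ (1 − 3/7z)y_{n+1} = (1 + 4/7z)y_n
  so R(z) = (1 + 4/7z)/(1 − 3/7z).

Boundary: |R(x)|=1, x<0.
x=-1.44: |R|=0.1095
R=−1: 1+4/7x = −1+3/7x ⇒ -1/7x=2 ⇒ x=2/(-1/7)=-14.0000
Confirm numerically:
  x=-13.731: |R|=0.99442 <1
  x=-12.243: |R|=0.95982 <1
  x=-7.285: |R|=0.76728 <1
  x=-6.762: |R|=0.73474 <1
  x=-14.470: |R|=1.00932 >1
  x=-14.424: |R|=1.00843 >1
  x=-14.084: |R|=1.00171 >1
So |R|<1 on (-14.0000, 0).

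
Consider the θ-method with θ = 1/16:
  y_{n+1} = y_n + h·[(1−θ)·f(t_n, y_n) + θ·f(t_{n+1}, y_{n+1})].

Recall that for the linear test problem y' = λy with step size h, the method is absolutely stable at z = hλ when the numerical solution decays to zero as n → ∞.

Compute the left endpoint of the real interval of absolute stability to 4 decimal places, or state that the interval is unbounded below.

left endpoint -2.2857.

Test eqn y'=λy, z=hλ:
  y_{n+1} = y_n + z·[15/16·y_n + 1/16·y_{n+1}] ⇒ (1 − 1/16z)y_{n+1} = (1 + 15/16z)y_n
  Hence R(z) = (1 + 15/16z)/(1 − 1/16z).

Solve |R(x)|<1 on ℝ⁻.
x=-1.22: |R|=0.1336
R=−1: 1+15/16x = −1+1/16x ⇒ -7/8x=2 ⇒ x=2/(-7/8)=-2.2857
Confirm numerically:
  x=-1.885: |R|=0.68633 <1
  x=-1.302: |R|=0.20402 <1
  x=-1.210: |R|=0.12493 <1
  x=-2.849: |R|=1.41838 >1
  x=-2.506: |R|=1.16665 >1
  x=-2.331: |R|=1.03459 >1
Stable set (-2.2857, 0).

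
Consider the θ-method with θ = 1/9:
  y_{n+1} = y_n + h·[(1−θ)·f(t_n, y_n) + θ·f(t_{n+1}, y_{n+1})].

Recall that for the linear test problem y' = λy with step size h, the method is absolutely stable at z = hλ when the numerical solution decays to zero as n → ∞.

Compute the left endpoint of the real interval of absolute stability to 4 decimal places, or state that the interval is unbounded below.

Test eqn y'=λy, z=hλ:
  y_{n+1} = y_n + z·[8/9·y_n + 1/9·y_{n+1}] ⇒ (1 − 1/9z)y_{n+1} = (1 + 8/9z)y_n
  R(z) = (1 + 8/9z)/(1 − 1/9z).

Need |R(x)|<1, x<0.
x=-0.72: |R|=0.3333
R=−1: 1+8/9x = −1+1/9x ⇒ -7/9x=2 ⇒ x=2/(-7/9)=-2.5714
Confirm numerically:
  x=-2.434: |R|=0.91586 <1
  x=-2.239: |R|=0.79295 <1
  x=-1.455: |R|=0.25251 <1
  x=-3.152: |R|=1.33443 >1
  x=-2.617: |R|=1.02746 >1
So |R|<1 on (-2.5714, 0).

left endpoint -2.5714.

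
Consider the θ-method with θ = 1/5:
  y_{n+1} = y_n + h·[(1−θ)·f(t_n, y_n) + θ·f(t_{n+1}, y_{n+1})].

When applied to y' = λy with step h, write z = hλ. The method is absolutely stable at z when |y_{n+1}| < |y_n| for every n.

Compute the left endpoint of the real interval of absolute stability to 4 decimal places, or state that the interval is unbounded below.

With y'=λy (z=hλ):
  y_{n+1} = y_n + z·[4/5·y_n + 1/5·y_{n+1}] ⇒ (1 − 1/5z)y_{n+1} = (1 + 4/5z)y_n
  Hence R(z) = (1 + 4/5z)/(1 − 1/5z).

Solve |R(x)|<1 on ℝ⁻.
x=-0.76: |R|=0.3403
R=−1: 1+4/5x = −1+1/5x ⇒ -3/5x=2 ⇒ x=2/(-3/5)=-3.3333
Confirm numerically:
  x=-3.272: |R|=0.97776 <1
  x=-2.661: |R|=0.73672 <1
  x=-1.487: |R|=0.14614 <1
  x=-3.572: |R|=1.08353 >1
  x=-3.524: |R|=1.06710 >1
So |R|<1 on (-3.3333, 0).

left endpoint -3.3333.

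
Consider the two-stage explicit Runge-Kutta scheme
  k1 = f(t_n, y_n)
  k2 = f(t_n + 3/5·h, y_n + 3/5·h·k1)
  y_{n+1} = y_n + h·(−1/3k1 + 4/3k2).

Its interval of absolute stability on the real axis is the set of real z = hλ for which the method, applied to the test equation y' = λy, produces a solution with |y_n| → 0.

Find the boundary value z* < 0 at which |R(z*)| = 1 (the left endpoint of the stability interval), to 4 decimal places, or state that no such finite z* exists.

z* = -1.2500.

On y'=λy, z=hλ:
  k1=λy_n ⇒ h·k1=z·y_n;  k2=λ(1+3/5z)y_n ⇒ h·k2=z(1+3/5z)y_n
  y_{n+1}/y_n = 1 − 1/3z + 4/3z(1+3/5z) = 1 + z + 4/5z²
  Hence R(z) = 1 + z + 4/5z².

Need |R(x)|<1, x<0.
x=-0.93: |R|=0.7619
R=1: x+4/5x²=0 ⇒ x=−5/4=-1.2500; min R=1−1/(4·4/5)=0.6875>−1
Confirm numerically:
  x=-1.202: |R|=0.95384 <1
  x=-1.154: |R|=0.91137 <1
  x=-0.799: |R|=0.71172 <1
  x=-1.786: |R|=1.76584 >1
  x=-1.681: |R|=1.57961 >1
So |R|<1 on (-1.2500, 0).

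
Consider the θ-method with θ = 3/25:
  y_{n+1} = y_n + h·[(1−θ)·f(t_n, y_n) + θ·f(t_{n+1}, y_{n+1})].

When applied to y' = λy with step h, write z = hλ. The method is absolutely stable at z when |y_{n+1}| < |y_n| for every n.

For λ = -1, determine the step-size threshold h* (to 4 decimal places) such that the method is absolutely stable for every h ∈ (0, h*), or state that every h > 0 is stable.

(-2.6316,0); λ=-1 ⇒ h* = (50/19)/1 = 2.6316.

Set f=λy, z=hλ:
  y_{n+1} = y_n + z·[22/25·y_n + 3/25·y_{n+1}] ⇒ (1 − 3/25z)y_{n+1} = (1 + 22/25z)y_n
  R(z) = (1 + 22/25z)/(1 − 3/25z).

Find x<0 with |R(x)|<1.
x=-1.44: |R|=0.2278
R=−1: 1+22/25x = −1+3/25x ⇒ -19/25x=2 ⇒ x=2/(-19/25)=-2.6316
Confirm numerically:
  x=-2.325: |R|=0.81783 <1
  x=-2.116: |R|=0.68751 <1
  x=-1.871: |R|=0.52795 <1
  x=-1.548: |R|=0.30549 <1
  x=-2.918: |R|=1.16123 >1
  x=-2.718: |R|=1.04953 >1
  x=-2.684: |R|=1.03013 >1
So |R|<1 on (-2.6316, 0).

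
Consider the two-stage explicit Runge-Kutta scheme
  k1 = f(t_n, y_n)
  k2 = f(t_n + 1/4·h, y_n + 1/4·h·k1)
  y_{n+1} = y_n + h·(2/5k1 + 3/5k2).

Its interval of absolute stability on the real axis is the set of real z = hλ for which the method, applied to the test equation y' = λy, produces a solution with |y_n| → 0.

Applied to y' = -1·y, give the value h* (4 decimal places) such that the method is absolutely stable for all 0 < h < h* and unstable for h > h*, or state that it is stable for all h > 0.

(-6.6667,0); λ=-1 ⇒ h* = (20/3)/1 = 6.6667.

With y'=λy (z=hλ):
  k1=λy_n ⇒ h·k1=z·y_n;  k2=λ(1+1/4z)y_n ⇒ h·k2=z(1+1/4z)y_n
  y_{n+1}/y_n = 1 + 2/5z + 3/5z(1+1/4z) = 1 + z + 3/20z²
  ⇒ R(z) = 1 + z + 3/20z².

Find x<0 with |R(x)|<1.
x=-0.62: |R|=0.4377
R=1: x+3/20x²=0 ⇒ x=−20/3=-6.6667; min R=1−1/(4·3/20)=-0.6667>−1
Confirm numerically:
  x=-6.273: |R|=0.62958 <1
  x=-5.878: |R|=0.30463 <1
  x=-4.778: |R|=0.35361 <1
  x=-3.317: |R|=0.66663 <1
  x=-7.143: |R|=1.51037 >1
  x=-6.987: |R|=1.33573 >1
  x=-6.922: |R|=1.26511 >1
Stable set (-6.6667, 0).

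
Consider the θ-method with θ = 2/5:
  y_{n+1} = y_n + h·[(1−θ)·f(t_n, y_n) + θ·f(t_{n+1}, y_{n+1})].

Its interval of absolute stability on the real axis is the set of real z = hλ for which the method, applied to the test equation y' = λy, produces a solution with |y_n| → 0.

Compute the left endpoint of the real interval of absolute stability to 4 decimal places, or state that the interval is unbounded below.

left endpoint -10.0000.

Set f=λy, z=hλ:
  y_{n+1} = y_n + z·[3/5·y_n + 2/5·y_{n+1}] ⇒ (1 − 2/5z)y_{n+1} = (1 + 3/5z)y_n
  ⇒ R(z) = (1 + 3/5z)/(1 − 2/5z).

Boundary: |R(x)|=1, x<0.
x=-0.32: |R|=0.7163
R=−1: 1+3/5x = −1+2/5x ⇒ -1/5x=2 ⇒ x=2/(-1/5)=-10.0000
Confirm numerically:
  x=-9.877: |R|=0.99503 <1
  x=-9.799: |R|=0.99183 <1
  x=-7.909: |R|=0.89956 <1
  x=-10.441: |R|=1.01704 >1
  x=-10.182: |R|=1.00718 >1
  x=-10.046: |R|=1.00183 >1
Stable set (-10.0000, 0).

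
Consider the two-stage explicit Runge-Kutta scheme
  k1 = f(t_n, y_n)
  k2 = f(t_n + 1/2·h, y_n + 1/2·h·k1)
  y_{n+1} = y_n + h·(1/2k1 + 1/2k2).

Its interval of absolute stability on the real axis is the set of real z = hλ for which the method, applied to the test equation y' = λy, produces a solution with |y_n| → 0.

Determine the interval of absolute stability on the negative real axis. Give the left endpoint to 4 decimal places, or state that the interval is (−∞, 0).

Set f=λy, z=hλ:
  k1=λy_n ⇒ h·k1=z·y_n;  k2=λ(1+1/2z)y_n ⇒ h·k2=z(1+1/2z)y_n
  y_{n+1}/y_n = 1 + 1/2z + 1/2z(1+1/2z) = 1 + z + 1/4z²
  so R(z) = 1 + z + 1/4z².

Boundary: |R(x)|=1, x<0.
x=-1.54: |R|=0.0529
R=1: x+1/4x²=0 ⇒ x=−4=-4.0000; min R=1−1/(4·1/4)=0.0000>−1
Confirm numerically:
  x=-3.586: |R|=0.62885 <1
  x=-3.395: |R|=0.48651 <1
  x=-3.030: |R|=0.26522 <1
  x=-2.649: |R|=0.10530 <1
  x=-4.494: |R|=1.55501 >1
  x=-4.394: |R|=1.43281 >1
  x=-4.051: |R|=1.05165 >1
Stable set (-4.0000, 0).

z∈(-4.0000,0).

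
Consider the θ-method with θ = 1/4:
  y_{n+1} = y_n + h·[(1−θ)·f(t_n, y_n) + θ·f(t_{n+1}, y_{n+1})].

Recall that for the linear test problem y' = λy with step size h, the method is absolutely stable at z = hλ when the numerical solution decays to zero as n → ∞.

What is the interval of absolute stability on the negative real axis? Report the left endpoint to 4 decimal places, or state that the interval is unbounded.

(-4.0000, 0).

Set f=λy, z=hλ:
  y_{n+1} = y_n + z·[3/4·y_n + 1/4·y_{n+1}] ⇒ (1 − 1/4z)y_{n+1} = (1 + 3/4z)y_n
  Hence R(z) = (1 + 3/4z)/(1 − 1/4z).

Find x<0 with |R(x)|<1.
x=-1.63: |R|=0.1581
R=−1: 1+3/4x = −1+1/4x ⇒ -1/2x=2 ⇒ x=2/(-1/2)=-4.0000
Confirm numerically:
  x=-3.541: |R|=0.87827 <1
  x=-3.128: |R|=0.75533 <1
  x=-1.749: |R|=0.21691 <1
  x=-4.363: |R|=1.08681 >1
  x=-4.308: |R|=1.07415 >1
  x=-4.175: |R|=1.04281 >1
So |R|<1 on (-4.0000, 0).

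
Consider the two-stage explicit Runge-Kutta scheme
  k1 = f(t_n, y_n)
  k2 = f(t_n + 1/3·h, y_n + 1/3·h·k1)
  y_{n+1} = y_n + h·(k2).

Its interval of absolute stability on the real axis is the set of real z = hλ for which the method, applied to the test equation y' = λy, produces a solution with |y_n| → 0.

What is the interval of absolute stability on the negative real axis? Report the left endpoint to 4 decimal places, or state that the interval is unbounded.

z∈(-3.0000,0).

Test eqn y'=λy, z=hλ:
  k1=λy_n ⇒ h·k1=z·y_n;  k2=λ(1+1/3z)y_n ⇒ h·k2=z(1+1/3z)y_n
  y_{n+1}/y_n = 1 + z(1+1/3z) = 1 + z + 1/3z²
  so R(z) = 1 + z + 1/3z².

Solve |R(x)|<1 on ℝ⁻.
x=-0.74: |R|=0.4425
R=1: x+1/3x²=0 ⇒ x=−3=-3.0000; min R=1−1/(4·1/3)=0.2500>−1
Confirm numerically:
  x=-2.090: |R|=0.36603 <1
  x=-1.983: |R|=0.32776 <1
  x=-1.830: |R|=0.28630 <1
  x=-3.276: |R|=1.30139 >1
  x=-3.067: |R|=1.06850 >1
Interval (-3.0000, 0).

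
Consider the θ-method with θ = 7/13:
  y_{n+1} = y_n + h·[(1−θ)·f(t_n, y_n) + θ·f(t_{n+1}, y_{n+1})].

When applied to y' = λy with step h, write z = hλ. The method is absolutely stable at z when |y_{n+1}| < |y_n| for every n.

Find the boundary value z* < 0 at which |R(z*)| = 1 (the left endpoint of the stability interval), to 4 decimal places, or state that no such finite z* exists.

unbounded; (−∞, 0).

On y'=λy, z=hλ:
  y_{n+1} = y_n + z·[6/13·y_n + 7/13·y_{n+1}] ⇒ (1 − 7/13z)y_{n+1} = (1 + 6/13z)y_n
  R(z) = (1 + 6/13z)/(1 − 7/13z).

Solve |R(x)|<1 on ℝ⁻.
x=-1.36: |R|=0.2149
x=-2: |R|=0.0370
x=-10: |R|=0.5663
x=-100: |R|=0.8233
θ=7/13≥1/2 ⇒ |1+6/13x|<|1−7/13x| ∀x<0 ⇒ stable on all of ℝ⁻.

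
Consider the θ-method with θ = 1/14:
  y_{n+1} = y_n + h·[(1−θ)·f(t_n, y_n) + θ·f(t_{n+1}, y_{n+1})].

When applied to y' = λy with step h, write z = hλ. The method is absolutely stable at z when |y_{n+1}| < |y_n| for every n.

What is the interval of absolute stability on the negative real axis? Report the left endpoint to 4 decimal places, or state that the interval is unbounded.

With y'=λy (z=hλ):
  y_{n+1} = y_n + z·[13/14·y_n + 1/14·y_{n+1}] ⇒ (1 − 1/14z)y_{n+1} = (1 + 13/14z)y_n
  Hence R(z) = (1 + 13/14z)/(1 − 1/14z).

Need |R(x)|<1, x<0.
x=-1.06: |R|=0.0146
R=−1: 1+13/14x = −1+1/14x ⇒ -6/7x=2 ⇒ x=2/(-6/7)=-2.3333
Confirm numerically:
  x=-1.557: |R|=0.40117 <1
  x=-1.505: |R|=0.35892 <1
  x=-1.121: |R|=0.03789 <1
  x=-2.691: |R|=1.25714 >1
  x=-2.519: |R|=1.13487 >1
  x=-2.479: |R|=1.10607 >1
So |R|<1 on (-2.3333, 0).

z∈(-2.3333,0).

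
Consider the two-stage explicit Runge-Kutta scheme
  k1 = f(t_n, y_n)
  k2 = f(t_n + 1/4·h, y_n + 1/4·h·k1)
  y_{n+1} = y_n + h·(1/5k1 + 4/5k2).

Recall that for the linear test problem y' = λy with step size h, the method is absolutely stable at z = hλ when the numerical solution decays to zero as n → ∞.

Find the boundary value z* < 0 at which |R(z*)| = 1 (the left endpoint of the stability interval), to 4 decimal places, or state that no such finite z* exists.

left endpoint -5.0000.

With y'=λy (z=hλ):
  k1=λy_n ⇒ h·k1=z·y_n;  k2=λ(1+1/4z)y_n ⇒ h·k2=z(1+1/4z)y_n
  y_{n+1}/y_n = 1 + 1/5z + 4/5z(1+1/4z) = 1 + z + 1/5z²
  R(z) = 1 + z + 1/5z².

Find x<0 with |R(x)|<1.
x=-0.5: |R|=0.5500
R=1: x+1/5x²=0 ⇒ x=−5=-5.0000; min R=1−1/(4·1/5)=-0.2500>−1
Confirm numerically:
  x=-4.636: |R|=0.66250 <1
  x=-3.809: |R|=0.09270 <1
  x=-2.268: |R|=0.23924 <1
  x=-5.096: |R|=1.09784 >1
Stable set (-5.0000, 0).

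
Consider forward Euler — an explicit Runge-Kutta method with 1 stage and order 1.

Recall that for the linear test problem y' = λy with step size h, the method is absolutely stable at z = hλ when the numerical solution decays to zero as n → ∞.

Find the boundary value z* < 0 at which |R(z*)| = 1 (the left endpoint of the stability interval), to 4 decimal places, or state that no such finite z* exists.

Set f=λy, z=hλ:
  order 1, 1-stage ⇒ R(z)=1+z
  (e.g. R(-1.37)=-0.37000, |R|=0.37000)

Boundary: |R(x)|=1, x<0.
x=-1.37: |R|=0.3700
|R(-2.2)|=1.2000 |R(-1.59)|=0.5900 |R(-0.81)|=0.1900
Bisect:
  x_lo=-2.8062 |R|=1.8062  x_hi=-0.0755 |R|=0.9245
  mid=-1.44086 |R|=0.44086 →hi
  mid=-2.12352 |R|=1.12352 →lo
  mid=-1.78219 |R|=0.78219 →hi
  mid=-1.95285 |R|=0.95285 →hi
  mid=-2.03818 |R|=1.03818 →lo
  mid=-1.99552 |R|=0.99552 →hi
  mid=-2.01685 |R|=1.01685 →lo
  mid=-2.00618 |R|=1.00618 →lo
  mid=-2.00085 |R|=1.00085 →lo
  mid=-1.99818 |R|=0.99818 →hi
  ...
  [-2.00002,-1.99985] ⇒ x*=-2.0000
Stable set (-2.0000, 0).

z* = -2.0000.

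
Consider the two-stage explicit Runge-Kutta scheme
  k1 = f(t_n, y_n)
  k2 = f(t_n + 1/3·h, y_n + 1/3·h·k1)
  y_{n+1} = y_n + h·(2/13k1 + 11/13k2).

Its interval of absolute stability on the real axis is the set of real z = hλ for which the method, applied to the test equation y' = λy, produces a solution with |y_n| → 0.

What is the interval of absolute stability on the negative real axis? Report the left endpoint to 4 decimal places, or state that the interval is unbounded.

Test eqn y'=λy, z=hλ:
  k1=λy_n ⇒ h·k1=z·y_n;  k2=λ(1+1/3z)y_n ⇒ h·k2=z(1+1/3z)y_n
  y_{n+1}/y_n = 1 + 2/13z + 11/13z(1+1/3z) = 1 + z + 11/39z²
  so R(z) = 1 + z + 11/39z².

Find x<0 with |R(x)|<1.
x=-1.75: |R|=0.1138
R=1: x+11/39x²=0 ⇒ x=−39/11=-3.5455; min R=1−1/(4·11/39)=0.1136>−1
Confirm numerically:
  x=-3.181: |R|=0.67301 <1
  x=-3.017: |R|=0.55031 <1
  x=-2.010: |R|=0.12952 <1
  x=-4.139: |R|=1.69291 >1
  x=-3.580: |R|=1.03488 >1
Stable set (-3.5455, 0).

(-3.5455, 0).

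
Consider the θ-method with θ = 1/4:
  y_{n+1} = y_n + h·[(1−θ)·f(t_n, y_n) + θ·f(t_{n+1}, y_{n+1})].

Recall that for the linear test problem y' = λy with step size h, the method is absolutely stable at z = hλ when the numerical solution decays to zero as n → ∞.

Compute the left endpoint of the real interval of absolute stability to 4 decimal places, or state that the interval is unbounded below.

On y'=λy, z=hλ:
  y_{n+1} = y_n + z·[3/4·y_n + 1/4·y_{n+1}] ⇒ (1 − 1/4z)y_{n+1} = (1 + 3/4z)y_n
  ⇒ R(z) = (1 + 3/4z)/(1 − 1/4z).

Solve |R(x)|<1 on ℝ⁻.
x=-0.59: |R|=0.4858
R=−1: 1+3/4x = −1+1/4x ⇒ -1/2x=2 ⇒ x=2/(-1/2)=-4.0000
Confirm numerically:
  x=-3.682: |R|=0.91721 <1
  x=-3.670: |R|=0.91395 <1
  x=-2.204: |R|=0.42102 <1
  x=-4.350: |R|=1.08383 >1
  x=-4.023: |R|=1.00573 >1
So |R|<1 on (-4.0000, 0).

z* = -4.0000.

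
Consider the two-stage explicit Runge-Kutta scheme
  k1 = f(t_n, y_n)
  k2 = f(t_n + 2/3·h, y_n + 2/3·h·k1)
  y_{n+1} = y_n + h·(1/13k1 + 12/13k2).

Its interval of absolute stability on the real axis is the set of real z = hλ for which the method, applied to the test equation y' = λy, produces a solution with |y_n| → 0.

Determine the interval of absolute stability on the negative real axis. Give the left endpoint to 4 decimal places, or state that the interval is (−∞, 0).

Test eqn y'=λy, z=hλ:
  k1=λy_n ⇒ h·k1=z·y_n;  k2=λ(1+2/3z)y_n ⇒ h·k2=z(1+2/3z)y_n
  y_{n+1}/y_n = 1 + 1/13z + 12/13z(1+2/3z) = 1 + z + 8/13z²
  ⇒ R(z) = 1 + z + 8/13z².

Boundary: |R(x)|=1, x<0.
x=-1.18: |R|=0.6769
R=1: x+8/13x²=0 ⇒ x=−13/8=-1.6250; min R=1−1/(4·8/13)=0.5938>−1
Confirm numerically:
  x=-1.244: |R|=0.70833 <1
  x=-1.090: |R|=0.64114 <1
  x=-0.904: |R|=0.59890 <1
  x=-0.862: |R|=0.59526 <1
  x=-1.816: |R|=1.21345 >1
  x=-1.701: |R|=1.07955 >1
Stable set (-1.6250, 0).

(-1.6250, 0).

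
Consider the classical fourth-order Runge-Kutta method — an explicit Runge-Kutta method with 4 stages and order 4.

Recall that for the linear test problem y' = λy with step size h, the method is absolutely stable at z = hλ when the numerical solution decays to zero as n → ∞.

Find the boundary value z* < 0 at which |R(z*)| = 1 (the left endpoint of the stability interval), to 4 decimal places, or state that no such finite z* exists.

z* = -2.7853.

With y'=λy (z=hλ):
  order 4, 4-stage ⇒ R(z)=1+z+z^2/2+z^3/6+z^4/24
  (e.g. R(-0.95)=0.39229, |R|=0.39229)

Boundary: |R(x)|=1, x<0.
x=-0.95: |R|=0.3923
|R(-2.89)|=1.1697 |R(-1.61)|=0.2705 |R(-1.21)|=0.3161
Bisect:
  x_lo=-3.2020 |R|=1.8328  x_hi=-0.2801 |R|=0.7557
  mid=-1.74104 |R|=0.27784 →hi
  mid=-2.47151 |R|=0.62119 →hi
  mid=-2.83674 |R|=1.08038 →lo
  mid=-2.65412 |R|=0.81959 →hi
  mid=-2.74543 |R|=0.94155 →hi
  mid=-2.79109 |R|=1.00877 →lo
  mid=-2.76826 |R|=0.97462 →hi
  mid=-2.77967 |R|=0.99156 →hi
  mid=-2.78538 |R|=1.00013 →lo
  ...
  [-2.78538,-2.78520] ⇒ x*=-2.7853
Stable set (-2.7853, 0).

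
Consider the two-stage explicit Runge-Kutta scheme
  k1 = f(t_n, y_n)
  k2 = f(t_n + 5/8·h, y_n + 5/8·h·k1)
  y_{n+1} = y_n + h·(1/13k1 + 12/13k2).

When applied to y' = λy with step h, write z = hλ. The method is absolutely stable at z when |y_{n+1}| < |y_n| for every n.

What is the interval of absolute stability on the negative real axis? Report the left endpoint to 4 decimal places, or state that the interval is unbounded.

(-1.7333, 0).

On y'=λy, z=hλ:
  k1=λy_n ⇒ h·k1=z·y_n;  k2=λ(1+5/8z)y_n ⇒ h·k2=z(1+5/8z)y_n
  y_{n+1}/y_n = 1 + 1/13z + 12/13z(1+5/8z) = 1 + z + 15/26z²
  Hence R(z) = 1 + z + 15/26z².

Need |R(x)|<1, x<0.
x=-1.08: |R|=0.5929
R=1: x+15/26x²=0 ⇒ x=−26/15=-1.7333; min R=1−1/(4·15/26)=0.5667>−1
Confirm numerically:
  x=-1.634: |R|=0.90636 <1
  x=-1.121: |R|=0.60399 <1
  x=-0.826: |R|=0.56762 <1
  x=-2.082: |R|=1.41880 >1
  x=-1.898: |R|=1.18031 >1
  x=-1.783: |R|=1.05109 >1
So |R|<1 on (-1.7333, 0).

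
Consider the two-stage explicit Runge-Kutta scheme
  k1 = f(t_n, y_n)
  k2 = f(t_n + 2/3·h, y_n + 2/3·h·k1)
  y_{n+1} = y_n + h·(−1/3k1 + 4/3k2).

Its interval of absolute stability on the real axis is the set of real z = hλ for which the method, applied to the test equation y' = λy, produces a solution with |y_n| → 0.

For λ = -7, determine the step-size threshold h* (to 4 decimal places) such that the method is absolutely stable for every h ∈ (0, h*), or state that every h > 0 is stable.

(-1.1250,0); λ=-7 ⇒ h* = (9/8)/7 = 0.1607.

With y'=λy (z=hλ):
  k1=λy_n ⇒ h·k1=z·y_n;  k2=λ(1+2/3z)y_n ⇒ h·k2=z(1+2/3z)y_n
  y_{n+1}/y_n = 1 − 1/3z + 4/3z(1+2/3z) = 1 + z + 8/9z²
  ⇒ R(z) = 1 + z + 8/9z².

Need |R(x)|<1, x<0.
x=-1.37: |R|=1.2984
R=1: x+8/9x²=0 ⇒ x=−9/8=-1.1250; min R=1−1/(4·8/9)=0.7188>−1
Confirm numerically:
  x=-0.931: |R|=0.83945 <1
  x=-0.691: |R|=0.73343 <1
  x=-0.631: |R|=0.72292 <1
  x=-1.657: |R|=1.78358 >1
  x=-1.557: |R|=1.59789 >1
So |R|<1 on (-1.1250, 0).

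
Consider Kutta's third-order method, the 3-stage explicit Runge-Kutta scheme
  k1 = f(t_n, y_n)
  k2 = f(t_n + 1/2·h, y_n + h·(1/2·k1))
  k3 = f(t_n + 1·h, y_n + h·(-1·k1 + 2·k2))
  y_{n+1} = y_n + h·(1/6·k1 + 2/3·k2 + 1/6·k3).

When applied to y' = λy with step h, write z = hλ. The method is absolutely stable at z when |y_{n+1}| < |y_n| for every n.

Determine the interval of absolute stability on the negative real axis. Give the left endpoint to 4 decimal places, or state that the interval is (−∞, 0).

z∈(-2.5127,0).

On y'=λy, z=hλ:
  order 3, 3-stage ⇒ R(z)=1+z+z^2/2+z^3/6
  (e.g. R(-1.19)=0.23719, |R|=0.23719)

Boundary: |R(x)|=1, x<0.
x=-1.19: |R|=0.2372
|R(-2.83)|=1.6031 |R(-1.58)|=0.0108 |R(-1.24)|=0.2110
Bisect:
  x_lo=-3.3097 |R|=2.8752  x_hi=-0.0702 |R|=0.9322
  mid=-1.68994 |R|=0.06638 →hi
  mid=-2.49983 |R|=0.97889 →hi
  mid=-2.90478 |R|=1.77086 →lo
  mid=-2.70230 |R|=1.33999 →lo
  mid=-2.60107 |R|=1.15124 →lo
  mid=-2.55045 |R|=1.06308 →lo
  mid=-2.52514 |R|=1.02050 →lo
  ...
  [-2.51288,-2.51268] ⇒ x*=-2.5127
Interval (-2.5127, 0).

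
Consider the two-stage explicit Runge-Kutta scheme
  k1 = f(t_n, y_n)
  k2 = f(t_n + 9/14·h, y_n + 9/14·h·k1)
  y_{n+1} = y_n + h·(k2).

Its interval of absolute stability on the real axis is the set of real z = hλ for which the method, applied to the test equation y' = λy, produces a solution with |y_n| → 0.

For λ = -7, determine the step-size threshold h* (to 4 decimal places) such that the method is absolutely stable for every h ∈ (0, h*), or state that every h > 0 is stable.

(-1.5556,0); λ=-7 ⇒ h* = (14/9)/7 = 0.2222.

Set f=λy, z=hλ:
  k1=λy_n ⇒ h·k1=z·y_n;  k2=λ(1+9/14z)y_n ⇒ h·k2=z(1+9/14z)y_n
  y_{n+1}/y_n = 1 + z(1+9/14z) = 1 + z + 9/14z²
  Hence R(z) = 1 + z + 9/14z².

Solve |R(x)|<1 on ℝ⁻.
x=-1.19: |R|=0.7204
R=1: x+9/14x²=0 ⇒ x=−14/9=-1.5556; min R=1−1/(4·9/14)=0.6111>−1
Confirm numerically:
  x=-1.418: |R|=0.87461 <1
  x=-1.416: |R|=0.87296 <1
  x=-1.328: |R|=0.80573 <1
  x=-1.114: |R|=0.68378 <1
  x=-1.728: |R|=1.19156 >1
  x=-1.593: |R|=1.03835 >1
So |R|<1 on (-1.5556, 0).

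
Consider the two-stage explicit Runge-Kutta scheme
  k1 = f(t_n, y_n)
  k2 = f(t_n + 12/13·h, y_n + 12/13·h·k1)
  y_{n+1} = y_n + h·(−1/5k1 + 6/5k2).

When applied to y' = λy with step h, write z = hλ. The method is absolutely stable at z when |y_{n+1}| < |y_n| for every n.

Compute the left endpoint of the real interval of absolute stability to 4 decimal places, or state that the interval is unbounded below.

left endpoint -0.9028.

Test eqn y'=λy, z=hλ:
  k1=λy_n ⇒ h·k1=z·y_n;  k2=λ(1+12/13z)y_n ⇒ h·k2=z(1+12/13z)y_n
  y_{n+1}/y_n = 1 − 1/5z + 6/5z(1+12/13z) = 1 + z + 72/65z²
  Hence R(z) = 1 + z + 72/65z².

Solve |R(x)|<1 on ℝ⁻.
x=-1.32: |R|=1.6100
R=1: x+72/65x²=0 ⇒ x=−65/72=-0.9028; min R=1−1/(4·72/65)=0.7743>−1
Confirm numerically:
  x=-0.848: |R|=0.94855 <1
  x=-0.671: |R|=0.82773 <1
  x=-0.622: |R|=0.80655 <1
  x=-0.523: |R|=0.77999 <1
  x=-1.445: |R|=1.86789 >1
  x=-1.277: |R|=1.52935 >1
So |R|<1 on (-0.9028, 0).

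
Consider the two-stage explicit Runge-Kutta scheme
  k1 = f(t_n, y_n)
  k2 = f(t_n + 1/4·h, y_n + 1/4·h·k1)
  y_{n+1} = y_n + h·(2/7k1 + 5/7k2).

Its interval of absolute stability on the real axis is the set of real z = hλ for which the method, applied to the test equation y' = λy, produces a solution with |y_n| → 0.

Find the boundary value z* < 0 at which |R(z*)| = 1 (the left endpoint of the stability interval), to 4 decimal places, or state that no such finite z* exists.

left endpoint -5.6000.

Set f=λy, z=hλ:
  k1=λy_n ⇒ h·k1=z·y_n;  k2=λ(1+1/4z)y_n ⇒ h·k2=z(1+1/4z)y_n
  y_{n+1}/y_n = 1 + 2/7z + 5/7z(1+1/4z) = 1 + z + 5/28z²
  R(z) = 1 + z + 5/28z².

Find x<0 with |R(x)|<1.
x=-0.35: |R|=0.6719
R=1: x+5/28x²=0 ⇒ x=−28/5=-5.6000; min R=1−1/(4·5/28)=-0.4000>−1
Confirm numerically:
  x=-3.802: |R|=0.22071 <1
  x=-3.602: |R|=0.28514 <1
  x=-2.760: |R|=0.39971 <1
  x=-5.957: |R|=1.37976 >1
  x=-5.863: |R|=1.27535 >1
So |R|<1 on (-5.6000, 0).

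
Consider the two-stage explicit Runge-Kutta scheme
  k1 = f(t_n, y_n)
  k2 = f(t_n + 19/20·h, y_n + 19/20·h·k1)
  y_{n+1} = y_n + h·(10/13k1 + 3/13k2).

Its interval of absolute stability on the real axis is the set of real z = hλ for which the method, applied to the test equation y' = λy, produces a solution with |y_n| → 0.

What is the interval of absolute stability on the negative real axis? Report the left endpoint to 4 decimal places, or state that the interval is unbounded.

z∈(-4.5614,0).

Test eqn y'=λy, z=hλ:
  k1=λy_n ⇒ h·k1=z·y_n;  k2=λ(1+19/20z)y_n ⇒ h·k2=z(1+19/20z)y_n
  y_{n+1}/y_n = 1 + 10/13z + 3/13z(1+19/20z) = 1 + z + 57/260z²
  so R(z) = 1 + z + 57/260z².

Solve |R(x)|<1 on ℝ⁻.
x=-1.6: |R|=0.0388
R=1: x+57/260x²=0 ⇒ x=−260/57=-4.5614; min R=1−1/(4·57/260)=-0.1404>−1
Confirm numerically:
  x=-3.878: |R|=0.41899 <1
  x=-2.777: |R|=0.08635 <1
  x=-2.284: |R|=0.14035 <1
  x=-2.144: |R|=0.13625 <1
  x=-5.112: |R|=1.61706 >1
  x=-4.926: |R|=1.39374 >1
Interval (-4.5614, 0).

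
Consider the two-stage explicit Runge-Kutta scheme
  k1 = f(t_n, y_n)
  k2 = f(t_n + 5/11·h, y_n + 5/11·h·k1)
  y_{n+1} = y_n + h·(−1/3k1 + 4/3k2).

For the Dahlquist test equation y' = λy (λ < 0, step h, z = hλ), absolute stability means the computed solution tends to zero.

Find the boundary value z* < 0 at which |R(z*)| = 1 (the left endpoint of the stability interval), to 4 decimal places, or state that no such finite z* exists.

Test eqn y'=λy, z=hλ:
  k1=λy_n ⇒ h·k1=z·y_n;  k2=λ(1+5/11z)y_n ⇒ h·k2=z(1+5/11z)y_n
  y_{n+1}/y_n = 1 − 1/3z + 4/3z(1+5/11z) = 1 + z + 20/33z²
  so R(z) = 1 + z + 20/33z².

Boundary: |R(x)|=1, x<0.
x=-1.35: |R|=0.7545
R=1: x+20/33x²=0 ⇒ x=−33/20=-1.6500; min R=1−1/(4·20/33)=0.5875>−1
Confirm numerically:
  x=-1.301: |R|=0.72482 <1
  x=-0.998: |R|=0.60564 <1
  x=-0.691: |R|=0.59838 <1
  x=-2.051: |R|=1.49846 >1
  x=-1.913: |R|=1.30492 >1
  x=-1.803: |R|=1.16719 >1
So |R|<1 on (-1.6500, 0).

z* = -1.6500.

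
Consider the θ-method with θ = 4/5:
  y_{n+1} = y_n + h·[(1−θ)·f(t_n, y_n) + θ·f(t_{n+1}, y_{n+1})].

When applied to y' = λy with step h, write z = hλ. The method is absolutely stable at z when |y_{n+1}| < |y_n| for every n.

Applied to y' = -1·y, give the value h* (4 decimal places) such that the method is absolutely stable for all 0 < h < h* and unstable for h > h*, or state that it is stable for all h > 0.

Test eqn y'=λy, z=hλ:
  y_{n+1} = y_n + z·[1/5·y_n + 4/5·y_{n+1}] ⇒ (1 − 4/5z)y_{n+1} = (1 + 1/5z)y_n
  so R(z) = (1 + 1/5z)/(1 − 4/5z).

Find x<0 with |R(x)|<1.
x=-0.59: |R|=0.5992
x=-2: |R|=0.2308
x=-10: |R|=0.1111
x=-100: |R|=0.2346
θ=4/5≥1/2 ⇒ |1+1/5x|<|1−4/5x| ∀x<0 ⇒ stable on all of ℝ⁻.

unbounded; (−∞, 0). Any h>0 works for λ=-1.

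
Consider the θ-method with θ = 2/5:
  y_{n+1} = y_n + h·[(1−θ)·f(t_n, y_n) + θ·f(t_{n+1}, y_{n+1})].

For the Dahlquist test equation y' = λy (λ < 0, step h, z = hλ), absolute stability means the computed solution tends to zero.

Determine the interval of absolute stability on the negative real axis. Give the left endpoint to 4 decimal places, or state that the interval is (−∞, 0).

z∈(-10.0000,0).

On y'=λy, z=hλ:
  y_{n+1} = y_n + z·[3/5·y_n + 2/5·y_{n+1}] ⇒ (1 − 2/5z)y_{n+1} = (1 + 3/5z)y_n
  so R(z) = (1 + 3/5z)/(1 − 2/5z).

Boundary: |R(x)|=1, x<0.
x=-1.41: |R|=0.0985
R=−1: 1+3/5x = −1+2/5x ⇒ -1/5x=2 ⇒ x=2/(-1/5)=-10.0000
Confirm numerically:
  x=-6.861: |R|=0.83234 <1
  x=-6.724: |R|=0.82242 <1
  x=-4.866: |R|=0.65151 <1
  x=-10.154: |R|=1.00609 >1
  x=-10.141: |R|=1.00558 >1
Stable set (-10.0000, 0).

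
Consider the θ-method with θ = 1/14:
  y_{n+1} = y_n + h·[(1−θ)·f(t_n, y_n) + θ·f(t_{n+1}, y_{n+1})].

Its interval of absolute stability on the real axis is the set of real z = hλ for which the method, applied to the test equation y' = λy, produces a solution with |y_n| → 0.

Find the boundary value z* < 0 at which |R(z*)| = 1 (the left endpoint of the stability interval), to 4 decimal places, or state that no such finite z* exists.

left endpoint -2.3333.

With y'=λy (z=hλ):
  y_{n+1} = y_n + z·[13/14·y_n + 1/14·y_{n+1}] ⇒ (1 − 1/14z)y_{n+1} = (1 + 13/14z)y_n
  Hence R(z) = (1 + 13/14z)/(1 − 1/14z).

Need |R(x)|<1, x<0.
x=-0.81: |R|=0.2343
R=−1: 1+13/14x = −1+1/14x ⇒ -6/7x=2 ⇒ x=2/(-6/7)=-2.3333
Confirm numerically:
  x=-2.262: |R|=0.94736 <1
  x=-1.438: |R|=0.30405 <1
  x=-1.027: |R|=0.04319 <1
  x=-0.977: |R|=0.08673 <1
  x=-2.892: |R|=1.39687 >1
  x=-2.381: |R|=1.03492 >1
So |R|<1 on (-2.3333, 0).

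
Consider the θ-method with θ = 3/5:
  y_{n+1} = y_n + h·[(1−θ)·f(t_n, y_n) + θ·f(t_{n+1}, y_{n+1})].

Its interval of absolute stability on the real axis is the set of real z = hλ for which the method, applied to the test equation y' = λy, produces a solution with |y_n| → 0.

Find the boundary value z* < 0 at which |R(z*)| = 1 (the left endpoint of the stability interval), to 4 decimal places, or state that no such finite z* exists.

Test eqn y'=λy, z=hλ:
  y_{n+1} = y_n + z·[2/5·y_n + 3/5·y_{n+1}] ⇒ (1 − 3/5z)y_{n+1} = (1 + 2/5z)y_n
  so R(z) = (1 + 2/5z)/(1 − 3/5z).

Boundary: |R(x)|=1, x<0.
x=-1.79: |R|=0.1369
x=-2: |R|=0.0909
x=-10: |R|=0.4286
x=-100: |R|=0.6393
θ=3/5≥1/2 ⇒ |1+2/5x|<|1−3/5x| ∀x<0 ⇒ interval (−∞,0).

(−∞, 0) — no finite endpoint.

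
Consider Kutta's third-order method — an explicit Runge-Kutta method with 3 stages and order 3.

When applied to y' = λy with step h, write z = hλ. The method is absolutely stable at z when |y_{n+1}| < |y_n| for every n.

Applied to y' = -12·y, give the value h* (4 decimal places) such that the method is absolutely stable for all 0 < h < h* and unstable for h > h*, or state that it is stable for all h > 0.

(-2.5127,0); λ=-12 ⇒ h* = 0.2094.

With y'=λy (z=hλ):
  order 3, 3-stage ⇒ R(z)=1+z+z^2/2+z^3/6
  (e.g. R(-1.35)=0.15119, |R|=0.15119)

Need |R(x)|<1, x<0.
x=-1.35: |R|=0.1512
|R(-2.04)|=0.3741 |R(-1.13)|=0.2680 |R(-1.12)|=0.2730
Bisect:
  x_lo=-3.2426 |R|=2.6677  x_hi=-0.2796 |R|=0.7559
  mid=-1.76108 |R|=0.12068 →hi
  mid=-2.50184 |R|=0.98215 →hi
  mid=-2.87222 |R|=1.69652 →lo
  mid=-2.68703 |R|=1.31041 →lo
  mid=-2.59443 |R|=1.13945 →lo
  mid=-2.54813 |R|=1.05914 →lo
  mid=-2.52498 |R|=1.02024 →lo
  mid=-2.51341 |R|=1.00109 →lo
  ...
  [-2.51287,-2.51269] ⇒ x*=-2.5127
Interval (-2.5127, 0).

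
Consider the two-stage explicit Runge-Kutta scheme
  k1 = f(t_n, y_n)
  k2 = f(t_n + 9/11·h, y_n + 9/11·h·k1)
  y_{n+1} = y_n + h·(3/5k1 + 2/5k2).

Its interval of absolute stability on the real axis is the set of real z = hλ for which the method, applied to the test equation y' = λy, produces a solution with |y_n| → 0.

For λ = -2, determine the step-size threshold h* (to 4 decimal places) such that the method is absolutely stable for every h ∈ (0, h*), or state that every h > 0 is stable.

(-3.0556,0); λ=-2 ⇒ h* = (55/18)/2 = 1.5278.

Set f=λy, z=hλ:
  k1=λy_n ⇒ h·k1=z·y_n;  k2=λ(1+9/11z)y_n ⇒ h·k2=z(1+9/11z)y_n
  y_{n+1}/y_n = 1 + 3/5z + 2/5z(1+9/11z) = 1 + z + 18/55z²
  R(z) = 1 + z + 18/55z².

Solve |R(x)|<1 on ℝ⁻.
x=-0.56: |R|=0.5426
R=1: x+18/55x²=0 ⇒ x=−55/18=-3.0556; min R=1−1/(4·18/55)=0.2361>−1
Confirm numerically:
  x=-2.995: |R|=0.94064 <1
  x=-2.633: |R|=0.63588 <1
  x=-2.092: |R|=0.34030 <1
  x=-3.627: |R|=1.67831 >1
  x=-3.609: |R|=1.65369 >1
So |R|<1 on (-3.0556, 0).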